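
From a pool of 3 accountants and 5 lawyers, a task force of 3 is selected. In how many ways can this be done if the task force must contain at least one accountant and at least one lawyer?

With no constraint there are C(8,3) = 56 possible selections.
Selections missing a whole group: no accountants → C(5,3) = 10; no lawyers → C(3,3) = 1.
Both groups omitted at once is impossible, so 56 − 11 = 45.

45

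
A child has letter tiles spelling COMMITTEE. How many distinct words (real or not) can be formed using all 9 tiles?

45360

Letter multiplicities in COMMITTEE: C×1, E×2, I×1, M×2, O×1, T×2.
So there are 9! / (2!·2!·2!) = 45360 distinguishable arrangements.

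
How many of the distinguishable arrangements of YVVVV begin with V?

With the first slot taken by V, it remains to arrange the other 4 letters (YVVV).
Those 4 letters have V appearing 3 times, giving (4)!/(3!) = 4.

4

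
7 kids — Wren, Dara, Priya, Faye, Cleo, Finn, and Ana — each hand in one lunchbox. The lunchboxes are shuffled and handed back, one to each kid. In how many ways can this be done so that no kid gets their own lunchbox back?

Count assignments avoiding every fixed point. For any j of the 7 kids fixed to their own lunchbox, the other 7−j can be arranged in (7−j)! ways.
By inclusion–exclusion this is Σ_{j=0}^{7} (−1)^j C(7,j)·(7−j)!.
Computing: 5040 − 5040 + 2520 − 840 + 210 − 42 + 7 − 1 = 1854.

1854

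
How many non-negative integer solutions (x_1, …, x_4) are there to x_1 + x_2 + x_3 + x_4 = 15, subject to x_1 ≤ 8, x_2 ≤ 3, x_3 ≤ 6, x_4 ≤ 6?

Ignoring the caps, the number of non-negative solutions to x_1+…+x_4 = 15 is C(18,3) = 816.
Subtract solutions that violate a single cap (substitute x_i' = x_i − (cap_i+1)): x_1 ≥ 9 gives C(9,3) = 84; x_2 ≥ 4 gives C(14,3) = 364; x_3 ≥ 7 gives C(11,3) = 165; x_4 ≥ 7 gives C(11,3) = 165. Together 778.
Add back pairs where two caps are both exceeded: 10 + 0 + 0 + 35 + 35 + 4 = 84.
By inclusion–exclusion the count is 816 − 778 + 84 = 122.

122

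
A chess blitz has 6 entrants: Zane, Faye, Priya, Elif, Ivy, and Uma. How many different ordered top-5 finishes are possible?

720

There are 6 choices for 1st place, 5 for 2nd, and so on down to 2 for position 5.
That gives 6 × 5 × 4 × 3 × 2 = 720.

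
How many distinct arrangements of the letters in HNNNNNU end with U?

6

With the last slot taken by U, it remains to arrange the other 6 letters (HNNNNN).
Those 6 letters have N appearing 5 times, giving (6)!/(5!) = 6.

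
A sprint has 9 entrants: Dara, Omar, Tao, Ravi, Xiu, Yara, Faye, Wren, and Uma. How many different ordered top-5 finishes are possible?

15120

This is an ordered selection of 5 from 9: P(9,5).
That gives 9 × 8 × 7 × 6 × 5 = 15120.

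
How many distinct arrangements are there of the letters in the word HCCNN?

30

HCCNN has 5 letters with C appearing twice and N appearing twice.
So there are 5! / (2!·2!) = 30 distinguishable arrangements.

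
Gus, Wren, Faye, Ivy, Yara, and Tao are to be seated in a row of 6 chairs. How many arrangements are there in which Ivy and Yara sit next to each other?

240

Place the 4 others and the Ivy-Yara pair as 5 objects in a line; the pair has 2 internal arrangements.
So the count is 2·(5)! = 240.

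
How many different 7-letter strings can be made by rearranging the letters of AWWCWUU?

The 7 letters of AWWCWUU have repeats: U appearing twice and W appearing 3 times.
The number of distinct arrangements is 7!/(3!·2!) = 5040/12 = 420.

420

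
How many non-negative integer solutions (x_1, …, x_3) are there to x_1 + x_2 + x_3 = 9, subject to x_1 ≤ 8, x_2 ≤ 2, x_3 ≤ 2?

8

By stars and bars, unrestricted non-negative solutions to x_1+…+x_3 = 9 number C(9+2,2) = 55.
Subtract solutions that violate a single cap (substitute x_i' = x_i − (cap_i+1)): x_1 ≥ 9 gives C(2,2) = 1; x_2 ≥ 3 gives C(8,2) = 28; x_3 ≥ 3 gives C(8,2) = 28. Together 57.
Add back pairs where two caps are both exceeded: 0 + 0 + 10 = 10.
By inclusion–exclusion the count is 55 − 57 + 10 = 8.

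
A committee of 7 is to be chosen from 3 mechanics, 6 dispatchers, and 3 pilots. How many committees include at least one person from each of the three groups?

720

Unrestricted: C(12,7) = 792 ways to pick any 7 of the 12.
Subtract selections that omit an entire group: no mechanics → C(9,7) = 36; no dispatchers → C(6,7) = 0; no pilots → C(9,7) = 36.
Add back selections omitting two groups (i.e. drawn from a single group): C(3,7) + C(6,7) + C(3,7) = 0.
By inclusion–exclusion: 792 − 72 + 0 = 720.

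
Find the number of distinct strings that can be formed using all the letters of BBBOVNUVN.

15120

Letter multiplicities in BBBOVNUVN: B×3, N×2, O×1, U×1, V×2.
So there are 9! / (3!·2!·2!) = 15120 distinguishable arrangements.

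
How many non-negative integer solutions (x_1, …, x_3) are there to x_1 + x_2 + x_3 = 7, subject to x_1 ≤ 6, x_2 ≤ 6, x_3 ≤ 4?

By stars and bars, unrestricted non-negative solutions to x_1+…+x_3 = 7 number C(7+2,2) = 36.
Subtract solutions that violate a single cap (substitute x_i' = x_i − (cap_i+1)): x_1 ≥ 7 gives C(2,2) = 1; x_2 ≥ 7 gives C(2,2) = 1; x_3 ≥ 5 gives C(4,2) = 6. Together 8.
No two caps can be exceeded simultaneously, so the pair terms are all 0.
By inclusion–exclusion the count is 36 − 8 + 0 = 28.

28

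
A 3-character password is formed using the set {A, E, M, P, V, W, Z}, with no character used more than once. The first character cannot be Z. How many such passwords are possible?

180

The first character has 7−1 = 6 choices (anything except Z).
The remaining 2 characters are filled from the other 6 symbols without repetition: 6 × 5 = 30.
Total: 6 × 30 = 180.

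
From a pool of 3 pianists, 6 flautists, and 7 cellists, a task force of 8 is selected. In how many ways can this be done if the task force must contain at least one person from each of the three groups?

Unrestricted: C(16,8) = 12870 ways to pick any 8 of the 16.
Subtract selections that omit an entire group: no pianists → C(13,8) = 1287; no flautists → C(10,8) = 45; no cellists → C(9,8) = 9.
Add back selections omitting two groups (i.e. drawn from a single group): C(3,8) + C(6,8) + C(7,8) = 0.
By inclusion–exclusion: 12870 − 1341 + 0 = 11529.

11529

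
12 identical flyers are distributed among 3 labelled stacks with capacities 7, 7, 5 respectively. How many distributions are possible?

33

Without the upper bounds there are C(14,2) = 91 ways to split 12 among 3 stacks.
Subtract solutions that violate a single cap (substitute x_i' = x_i − (cap_i+1)): x_1 ≥ 8 gives C(6,2) = 15; x_2 ≥ 8 gives C(6,2) = 15; x_3 ≥ 6 gives C(8,2) = 28. Together 58.
No two caps can be exceeded simultaneously, so the pair terms are all 0.
By inclusion–exclusion the count is 91 − 58 + 0 = 33.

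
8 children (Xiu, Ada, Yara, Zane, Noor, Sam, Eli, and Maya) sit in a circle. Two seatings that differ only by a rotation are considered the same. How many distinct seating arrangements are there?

5040

Around a circle, 8 distinct people have 8!/8 = (7)! = 5040 rotationally distinct seatings.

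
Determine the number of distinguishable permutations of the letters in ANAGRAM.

Letter multiplicities in ANAGRAM: A×3, G×1, M×1, N×1, R×1.
The number of distinct arrangements is 7!/(3!) = 5040/6 = 840.

840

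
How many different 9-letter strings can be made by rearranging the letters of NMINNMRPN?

The 9 letters of NMINNMRPN have repeats: M appearing twice and N appearing 4 times.
Dividing 9! = 362880 by 4!·2! = 48 for the repeated letters gives 7560.

7560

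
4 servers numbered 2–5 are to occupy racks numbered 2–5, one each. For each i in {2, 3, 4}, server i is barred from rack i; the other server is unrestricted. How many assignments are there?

Let Aᵢ (for i ∈ {2, 3, 4}) be the placements that put server i in its forbidden rack. Any j of these fix j positions, leaving (4−j)! ways to fill the rest, and there are C(3,j) ways to pick which j.
By inclusion–exclusion, the number of valid placements is Σ_{j=0}^{3} (−1)^j C(3,j)·(4−j)!.
Computing: 24 − 18 + 6 − 1 = 11.

11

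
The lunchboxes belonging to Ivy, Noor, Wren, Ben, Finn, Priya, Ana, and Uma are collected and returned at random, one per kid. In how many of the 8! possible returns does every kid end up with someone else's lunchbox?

14833

Let Aᵢ be the assignments in which kid i gets their own lunchbox. We want the size of the complement of A₁∪…∪A_8.
By inclusion–exclusion this is Σ_{j=0}^{8} (−1)^j C(8,j)·(8−j)!.
Computing: 40320 − 40320 + 20160 − 6720 + 1680 − 336 + 56 − 8 + 1 = 14833.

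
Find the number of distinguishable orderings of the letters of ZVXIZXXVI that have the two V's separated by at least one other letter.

5880

There are 9!/(3!·2!·2!·2!) = 7560 arrangements of ZVXIZXXVI in total.
If the two V's are adjacent, glue them into one block, leaving 8 items to arrange: (8)!/(3!·2!·2!) = 1680 ways.
Hence 7560 − 1680 = 5880.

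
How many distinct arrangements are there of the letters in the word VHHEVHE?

The 7 letters of VHHEVHE have repeats: E appearing twice, H appearing 3 times, and V appearing twice.
The number of distinct arrangements is 7!/(3!·2!·2!) = 5040/24 = 210.

210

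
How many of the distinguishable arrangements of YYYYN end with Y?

4

With the last slot taken by Y, it remains to arrange the other 4 letters (YYYN).
Those 4 letters have Y appearing 3 times, giving (4)!/(3!) = 4.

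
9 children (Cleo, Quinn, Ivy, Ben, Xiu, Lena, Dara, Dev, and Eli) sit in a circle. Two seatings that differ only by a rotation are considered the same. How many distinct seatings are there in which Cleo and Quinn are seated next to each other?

Glue Cleo and Quinn into a block (2 internal orders). Seating 8 units around a circle gives (7)! arrangements.
So 2 × (7)! = 2 × 5040 = 10080.

10080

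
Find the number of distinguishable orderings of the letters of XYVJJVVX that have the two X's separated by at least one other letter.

Total arrangements of XYVJJVVX: 8!/(3!·2!·2!) = 1680.
Arrangements with the X's together: treat XX as one letter, giving (7)!/(3!·2!) = 420.
Subtracting, 1680 − 420 = 1260 arrangements keep the X's apart.

1260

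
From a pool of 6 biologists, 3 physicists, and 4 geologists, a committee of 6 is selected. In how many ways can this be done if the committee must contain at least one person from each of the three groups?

1416

Total 6-person selections from all 13: C(13,6) = 1716.
Selections missing a whole group: no biologists → C(7,6) = 7; no physicists → C(10,6) = 210; no geologists → C(9,6) = 84.
Add back selections omitting two groups (i.e. drawn from a single group): C(6,6) + C(3,6) + C(4,6) = 1.
By inclusion–exclusion: 1716 − 301 + 1 = 1416.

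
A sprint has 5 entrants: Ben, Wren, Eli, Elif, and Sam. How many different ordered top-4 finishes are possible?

This is an ordered selection of 4 from 5: P(5,4).
That gives 5 × 4 × 3 × 2 = 120.

120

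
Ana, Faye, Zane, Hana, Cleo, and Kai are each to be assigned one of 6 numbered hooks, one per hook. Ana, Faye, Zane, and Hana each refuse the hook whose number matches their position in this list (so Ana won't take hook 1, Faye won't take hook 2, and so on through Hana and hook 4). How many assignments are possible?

362

Let Aᵢ (for 1 ≤ i ≤ 4) be the placements that put person i in their forbidden hook. Any j of these fix j positions, leaving (6−j)! ways to fill the rest, and there are C(4,j) ways to pick which j.
By inclusion–exclusion, the number of valid placements is Σ_{j=0}^{4} (−1)^j C(4,j)·(6−j)!.
Computing: 720 − 480 + 144 − 24 + 2 = 362.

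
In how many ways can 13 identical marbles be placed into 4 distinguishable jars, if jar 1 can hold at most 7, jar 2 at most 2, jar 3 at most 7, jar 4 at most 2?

36

Without the upper bounds there are C(16,3) = 560 ways to split 13 among 4 jars.
Subtract solutions that violate a single cap (substitute x_i' = x_i − (cap_i+1)): x_1 ≥ 8 gives C(8,3) = 56; x_2 ≥ 3 gives C(13,3) = 286; x_3 ≥ 8 gives C(8,3) = 56; x_4 ≥ 3 gives C(13,3) = 286. Together 684.
Add back pairs where two caps are both exceeded: 10 + 0 + 10 + 10 + 120 + 10 = 160.
By inclusion–exclusion the count is 560 − 684 + 160 = 36.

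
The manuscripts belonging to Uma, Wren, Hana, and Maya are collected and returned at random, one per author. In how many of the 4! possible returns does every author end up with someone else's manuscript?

Count assignments avoiding every fixed point. For any j of the 4 authors fixed to their own manuscript, the other 4−j can be arranged in (4−j)! ways.
By inclusion–exclusion this is Σ_{j=0}^{4} (−1)^j C(4,j)·(4−j)!.
Computing: 24 − 24 + 12 − 4 + 1 = 9.

9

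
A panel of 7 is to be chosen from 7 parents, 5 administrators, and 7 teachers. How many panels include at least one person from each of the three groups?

Total 7-person selections from all 19: C(19,7) = 50388.
Selections missing a whole group: no parents → C(12,7) = 792; no administrators → C(14,7) = 3432; no teachers → C(12,7) = 792.
Add back selections omitting two groups (i.e. drawn from a single group): C(7,7) + C(5,7) + C(7,7) = 2.
By inclusion–exclusion: 50388 − 5016 + 2 = 45374.

45374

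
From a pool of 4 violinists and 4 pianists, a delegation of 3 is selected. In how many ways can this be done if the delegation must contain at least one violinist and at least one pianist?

Unrestricted: C(8,3) = 56 ways to pick any 3 of the 8.
Selections missing a whole group: no violinists → C(4,3) = 4; no pianists → C(4,3) = 4.
Both groups omitted at once is impossible, so 56 − 8 = 48.

48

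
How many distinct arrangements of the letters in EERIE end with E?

Fix E in the last position and arrange the remaining 4 letters.
Those 4 letters have E appearing twice, giving (4)!/(2!) = 12.

12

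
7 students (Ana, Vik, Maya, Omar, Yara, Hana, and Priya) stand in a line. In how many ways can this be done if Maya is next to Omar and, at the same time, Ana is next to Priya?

480

Treat {Maya,Omar} as one block (2 orders) and {Ana,Priya} as another (2 orders).
That leaves 5 units to arrange: 2 × 2 × 5! = 4 × 120 = 480.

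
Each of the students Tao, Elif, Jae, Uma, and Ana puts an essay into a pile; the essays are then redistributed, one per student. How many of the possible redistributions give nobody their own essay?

This is the derangement count D_5: permutations of 5 items with no fixed point.
By inclusion–exclusion this is Σ_{j=0}^{5} (−1)^j C(5,j)·(5−j)!.
Computing: 120 − 120 + 60 − 20 + 5 − 1 = 44.

44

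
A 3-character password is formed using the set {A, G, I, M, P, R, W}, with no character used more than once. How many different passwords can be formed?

This is a permutation of 3 out of 7: P(7,3) = 7!/4!.
7 × 6 × 5 = 210.

210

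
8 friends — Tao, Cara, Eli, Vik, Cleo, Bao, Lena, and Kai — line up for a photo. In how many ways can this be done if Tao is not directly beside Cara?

There are 8! = 40320 arrangements in all. If Tao and Cara are adjacent, merging them into one block gives 2·(7)! = 10080 arrangements.
So 40320 − 10080 = 30240 arrangements keep them apart.

30240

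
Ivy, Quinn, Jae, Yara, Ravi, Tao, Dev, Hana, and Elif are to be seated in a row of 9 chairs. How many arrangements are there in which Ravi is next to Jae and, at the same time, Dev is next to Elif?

Treat {Ravi,Jae} as one block (2 orders) and {Dev,Elif} as another (2 orders).
That leaves 7 units to arrange: 2 × 2 × 7! = 4 × 5040 = 20160.

20160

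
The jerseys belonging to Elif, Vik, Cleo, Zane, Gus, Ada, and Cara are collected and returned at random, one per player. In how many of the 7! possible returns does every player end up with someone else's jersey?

1854

Count assignments avoiding every fixed point. For any j of the 7 players fixed to their old jersey, the other 7−j can be arranged in (7−j)! ways.
By inclusion–exclusion this is Σ_{j=0}^{7} (−1)^j C(7,j)·(7−j)!.
Computing: 5040 − 5040 + 2520 − 840 + 210 − 42 + 7 − 1 = 1854.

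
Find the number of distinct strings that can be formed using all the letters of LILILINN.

560

LILILINN has 8 letters with I appearing 3 times, L appearing 3 times, and N appearing twice.
The number of distinct arrangements is 8!/(3!·3!·2!) = 40320/72 = 560.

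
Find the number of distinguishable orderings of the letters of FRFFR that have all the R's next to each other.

Treat the 2 copies of R as a single block. The multiset to arrange is then {RR, F, F, F}, 4 items in all.
That gives (4)!/(3!) = 4 arrangements.

4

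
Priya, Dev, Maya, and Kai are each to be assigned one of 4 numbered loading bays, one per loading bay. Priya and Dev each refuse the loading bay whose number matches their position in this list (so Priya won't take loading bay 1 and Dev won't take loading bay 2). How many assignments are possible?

14

Let Aᵢ (for i ∈ {1, 2}) be the placements that put person i in their forbidden loading bay. Any j of these fix j positions, leaving (4−j)! ways to fill the rest, and there are C(2,j) ways to pick which j.
By inclusion–exclusion, the number of valid placements is Σ_{j=0}^{2} (−1)^j C(2,j)·(4−j)!.
Computing: 24 − 12 + 2 = 14.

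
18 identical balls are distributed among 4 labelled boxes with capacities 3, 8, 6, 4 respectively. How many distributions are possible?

Without the upper bounds there are C(21,3) = 1330 ways to split 18 among 4 boxes.
Subtract solutions that violate a single cap (substitute x_i' = x_i − (cap_i+1)): x_1 ≥ 4 gives C(17,3) = 680; x_2 ≥ 9 gives C(12,3) = 220; x_3 ≥ 7 gives C(14,3) = 364; x_4 ≥ 5 gives C(16,3) = 560. Together 1824.
Add back pairs where two caps are both exceeded: 56 + 120 + 220 + 10 + 35 + 84 = 525.
Subtract triples: 0 + 1 + 10 + 0 = 11.
By inclusion–exclusion the count is 1330 − 1824 + 525 − 11 = 20.

20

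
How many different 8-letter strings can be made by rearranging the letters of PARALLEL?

The 8 letters of PARALLEL have repeats: A appearing twice and L appearing 3 times.
Dividing 8! = 40320 by 3!·2! = 12 for the repeated letters gives 3360.

3360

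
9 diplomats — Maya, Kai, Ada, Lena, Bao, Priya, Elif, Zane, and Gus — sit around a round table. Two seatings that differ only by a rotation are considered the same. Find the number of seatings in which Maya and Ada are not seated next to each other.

30240

All circular seatings of 9 people number (8)! = 40320.
Seatings with Maya beside Ada: treat them as a block with 2 internal orders, giving 2 × (7)! = 10080.
Subtracting, 40320 − 10080 = 30240.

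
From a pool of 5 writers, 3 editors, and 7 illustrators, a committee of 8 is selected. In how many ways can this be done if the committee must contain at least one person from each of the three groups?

Total 8-person selections from all 15: C(15,8) = 6435.
Selections missing a whole group: no writers → C(10,8) = 45; no editors → C(12,8) = 495; no illustrators → C(8,8) = 1.
Add back selections omitting two groups (i.e. drawn from a single group): C(5,8) + C(3,8) + C(7,8) = 0.
By inclusion–exclusion: 6435 − 541 + 0 = 5894.

5894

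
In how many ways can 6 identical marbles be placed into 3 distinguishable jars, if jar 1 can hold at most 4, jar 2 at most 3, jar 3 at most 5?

18

Without the upper bounds there are C(8,2) = 28 ways to split 6 among 3 jars.
Subtract solutions that violate a single cap (substitute x_i' = x_i − (cap_i+1)): x_1 ≥ 5 gives C(3,2) = 3; x_2 ≥ 4 gives C(4,2) = 6; x_3 ≥ 6 gives C(2,2) = 1. Together 10.
No two caps can be exceeded simultaneously, so the pair terms are all 0.
By inclusion–exclusion the count is 28 − 10 + 0 = 18.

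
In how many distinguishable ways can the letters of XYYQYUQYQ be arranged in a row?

2520

Letter multiplicities in XYYQYUQYQ: Q×3, U×1, X×1, Y×4.
The number of distinct arrangements is 9!/(4!·3!) = 362880/144 = 2520.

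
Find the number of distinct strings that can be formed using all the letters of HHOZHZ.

HHOZHZ has 6 letters with H appearing 3 times and Z appearing twice.
Dividing 6! = 720 by 3!·2! = 12 for the repeated letters gives 60.

60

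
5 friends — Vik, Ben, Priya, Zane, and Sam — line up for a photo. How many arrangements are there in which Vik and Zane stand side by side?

Place the 3 others and the Vik-Zane pair as 4 objects in a line; the pair has 2 internal arrangements.
That gives 2 × 4! = 2 × 24 = 48.

48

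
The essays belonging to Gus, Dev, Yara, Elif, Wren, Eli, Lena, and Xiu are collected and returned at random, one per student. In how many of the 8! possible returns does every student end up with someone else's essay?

Count assignments avoiding every fixed point. For any j of the 8 students fixed to their own essay, the other 8−j can be arranged in (8−j)! ways.
By inclusion–exclusion this is Σ_{j=0}^{8} (−1)^j C(8,j)·(8−j)!.
Computing: 40320 − 40320 + 20160 − 6720 + 1680 − 336 + 56 − 8 + 1 = 14833.

14833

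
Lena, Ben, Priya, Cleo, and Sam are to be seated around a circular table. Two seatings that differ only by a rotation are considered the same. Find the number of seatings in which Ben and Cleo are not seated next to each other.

All circular seatings of 5 people number (4)! = 24.
Those with Ben next to Cleo: fuse the pair into one unit and seat 4 units around a circle — 2·(3)! = 12.
Subtracting, 24 − 12 = 12.

12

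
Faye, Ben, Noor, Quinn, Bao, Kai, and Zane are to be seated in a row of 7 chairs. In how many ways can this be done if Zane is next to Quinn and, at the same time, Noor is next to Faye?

480

Treat {Zane,Quinn} as one block (2 orders) and {Noor,Faye} as another (2 orders).
That leaves 5 units to arrange: 2 × 2 × 5! = 4 × 120 = 480.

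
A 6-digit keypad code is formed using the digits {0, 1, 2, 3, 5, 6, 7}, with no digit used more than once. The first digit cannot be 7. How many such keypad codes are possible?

The first digit has 7−1 = 6 choices (anything except 7).
The remaining 5 digits are filled from the other 6 symbols without repetition: 6 × 5 × 4 × 3 × 2 = 720.
Total: 6 × 720 = 4320.

4320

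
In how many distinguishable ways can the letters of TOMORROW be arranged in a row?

3360

Letter multiplicities in TOMORROW: M×1, O×3, R×2, T×1, W×1.
The number of distinct arrangements is 8!/(3!·2!) = 40320/12 = 3360.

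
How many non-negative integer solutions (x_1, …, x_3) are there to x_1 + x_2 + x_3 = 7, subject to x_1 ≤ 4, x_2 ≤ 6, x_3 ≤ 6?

Ignoring the caps, the number of non-negative solutions to x_1+…+x_3 = 7 is C(9,2) = 36.
Subtract solutions that violate a single cap (substitute x_i' = x_i − (cap_i+1)): x_1 ≥ 5 gives C(4,2) = 6; x_2 ≥ 7 gives C(2,2) = 1; x_3 ≥ 7 gives C(2,2) = 1. Together 8.
No two caps can be exceeded simultaneously, so the pair terms are all 0.
By inclusion–exclusion the count is 36 − 8 + 0 = 28.

28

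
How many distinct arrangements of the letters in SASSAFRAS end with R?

280

Fix R in the last position and arrange the remaining 8 letters.
Those 8 letters have A appearing 3 times and S appearing 4 times, giving (8)!/(4!·3!) = 280.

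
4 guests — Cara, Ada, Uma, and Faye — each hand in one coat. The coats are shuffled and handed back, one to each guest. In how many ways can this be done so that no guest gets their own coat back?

Let Aᵢ be the assignments in which guest i gets their own coat. We want the size of the complement of A₁∪…∪A_4.
By inclusion–exclusion this is Σ_{j=0}^{4} (−1)^j C(4,j)·(4−j)!.
Computing: 24 − 24 + 12 − 4 + 1 = 9.

9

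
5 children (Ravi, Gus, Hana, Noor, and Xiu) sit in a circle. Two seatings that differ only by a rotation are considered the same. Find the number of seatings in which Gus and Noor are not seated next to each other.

12

Without the restriction there are (4)! = 24 seatings.
Those with Gus next to Noor: fuse the pair into one unit and seat 4 units around a circle — 2·(3)! = 12.
Subtracting, 24 − 12 = 12.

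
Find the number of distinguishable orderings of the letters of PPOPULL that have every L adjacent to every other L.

120

Treat the 2 copies of L as a single block. The multiset to arrange is then {LL, O, P, P, P, U}, 6 items in all.
That gives (6)!/(3!) = 120 arrangements.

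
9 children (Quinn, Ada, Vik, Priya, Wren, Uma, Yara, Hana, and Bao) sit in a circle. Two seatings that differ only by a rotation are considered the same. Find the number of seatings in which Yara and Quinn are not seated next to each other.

All circular seatings of 9 people number (8)! = 40320.
Those with Yara next to Quinn: fuse the pair into one unit and seat 8 units around a circle — 2·(7)! = 10080.
Subtracting, 40320 − 10080 = 30240.

30240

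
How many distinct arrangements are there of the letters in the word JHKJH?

Letter multiplicities in JHKJH: H×2, J×2, K×1.
So there are 5! / (2!·2!) = 30 distinguishable arrangements.

30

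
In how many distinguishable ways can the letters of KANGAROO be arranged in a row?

Letter multiplicities in KANGAROO: A×2, G×1, K×1, N×1, O×2, R×1.
So there are 8! / (2!·2!) = 10080 distinguishable arrangements.

10080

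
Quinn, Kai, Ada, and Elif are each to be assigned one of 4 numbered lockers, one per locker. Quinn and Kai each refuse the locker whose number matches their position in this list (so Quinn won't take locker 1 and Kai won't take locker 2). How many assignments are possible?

Let Aᵢ (for i ∈ {1, 2}) be the placements that put person i in their forbidden locker. Any j of these fix j positions, leaving (4−j)! ways to fill the rest, and there are C(2,j) ways to pick which j.
By inclusion–exclusion, the number of valid placements is Σ_{j=0}^{2} (−1)^j C(2,j)·(4−j)!.
Computing: 24 − 12 + 2 = 14.

14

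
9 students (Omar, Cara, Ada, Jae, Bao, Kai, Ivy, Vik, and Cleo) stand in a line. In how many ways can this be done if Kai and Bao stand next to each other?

80640

Treat {Kai, Bao} as a single unit. There are 8 units to order, and the pair itself can be ordered 2 ways.
So the count is 2·(8)! = 80640.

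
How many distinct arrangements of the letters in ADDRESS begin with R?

180

Fix R in the first position and arrange the remaining 6 letters.
Those 6 letters have D appearing twice and S appearing twice, giving (6)!/(2!·2!) = 180.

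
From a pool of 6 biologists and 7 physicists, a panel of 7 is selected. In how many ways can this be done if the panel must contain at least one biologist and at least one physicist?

With no constraint there are C(13,7) = 1716 possible selections.
Selections missing a whole group: no biologists → C(7,7) = 1; no physicists → C(6,7) = 0.
Both groups omitted at once is impossible, so 1716 − 1 = 1715.

1715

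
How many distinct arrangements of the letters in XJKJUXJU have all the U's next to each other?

Treat the 2 copies of U as a single block. The multiset to arrange is then {UU, J, J, J, K, X, X}, 7 items in all.
That gives (7)!/(3!·2!) = 420 arrangements.

420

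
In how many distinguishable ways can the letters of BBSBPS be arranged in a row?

The 6 letters of BBSBPS have repeats: B appearing 3 times and S appearing twice.
So there are 6! / (3!·2!) = 60 distinguishable arrangements.

60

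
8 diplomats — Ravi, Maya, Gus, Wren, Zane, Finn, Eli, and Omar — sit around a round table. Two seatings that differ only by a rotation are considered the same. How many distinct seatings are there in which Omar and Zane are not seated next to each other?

All circular seatings of 8 people number (7)! = 5040.
Those with Omar next to Zane: fuse the pair into one unit and seat 7 units around a circle — 2·(6)! = 1440.
Subtracting, 5040 − 1440 = 3600.

3600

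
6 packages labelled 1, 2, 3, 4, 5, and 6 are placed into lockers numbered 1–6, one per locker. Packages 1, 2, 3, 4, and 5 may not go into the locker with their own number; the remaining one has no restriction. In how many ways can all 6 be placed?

Let Aᵢ (for 1 ≤ i ≤ 5) be the placements that put package i in its forbidden locker. Any j of these fix j positions, leaving (6−j)! ways to fill the rest, and there are C(5,j) ways to pick which j.
By inclusion–exclusion, the number of valid placements is Σ_{j=0}^{5} (−1)^j C(5,j)·(6−j)!.
Computing: 720 − 600 + 240 − 60 + 10 − 1 = 309.

309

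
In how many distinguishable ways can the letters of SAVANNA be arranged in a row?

SAVANNA has 7 letters with A appearing 3 times and N appearing twice.
The number of distinct arrangements is 7!/(3!·2!) = 5040/12 = 420.

420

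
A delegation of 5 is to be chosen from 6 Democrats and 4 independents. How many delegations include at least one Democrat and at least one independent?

246

Total 5-person selections from all 10: C(10,5) = 252.
Subtract selections that omit an entire group: no Democrats → C(4,5) = 0; no independents → C(6,5) = 6.
Both groups omitted at once is impossible, so 252 − 6 = 246.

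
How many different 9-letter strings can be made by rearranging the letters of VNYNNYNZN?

1512

The 9 letters of VNYNNYNZN have repeats: N appearing 5 times and Y appearing twice.
The number of distinct arrangements is 9!/(5!·2!) = 362880/240 = 1512.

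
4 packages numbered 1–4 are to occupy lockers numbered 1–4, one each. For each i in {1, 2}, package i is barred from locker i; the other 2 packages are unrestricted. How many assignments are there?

Let Aᵢ (for i ∈ {1, 2}) be the placements that put package i in its forbidden locker. Any j of these fix j positions, leaving (4−j)! ways to fill the rest, and there are C(2,j) ways to pick which j.
By inclusion–exclusion, the number of valid placements is Σ_{j=0}^{2} (−1)^j C(2,j)·(4−j)!.
Computing: 24 − 12 + 2 = 14.

14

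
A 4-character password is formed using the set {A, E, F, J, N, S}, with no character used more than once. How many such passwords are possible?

360

With no repetition, fill the 4 characters in order: 6 choices, then 5, down to 3.
That product is 6 × 5 × 4 × 3 = 360.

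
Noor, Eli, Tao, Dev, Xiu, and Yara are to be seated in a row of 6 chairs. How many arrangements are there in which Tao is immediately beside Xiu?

Place the 4 others and the Tao-Xiu pair as 5 objects in a line; the pair has 2 internal arrangements.
That gives 2 × 5! = 2 × 120 = 240.

240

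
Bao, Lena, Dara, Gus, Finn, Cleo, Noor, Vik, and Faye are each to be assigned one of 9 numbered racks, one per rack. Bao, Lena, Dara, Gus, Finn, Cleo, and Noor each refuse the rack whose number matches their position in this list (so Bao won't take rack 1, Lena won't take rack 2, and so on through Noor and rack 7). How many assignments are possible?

165016

Let Aᵢ (for 1 ≤ i ≤ 7) be the placements that put person i in their forbidden rack. Any j of these fix j positions, leaving (9−j)! ways to fill the rest, and there are C(7,j) ways to pick which j.
By inclusion–exclusion, the number of valid placements is Σ_{j=0}^{7} (−1)^j C(7,j)·(9−j)!.
Computing: 362880 − 282240 + 105840 − 25200 + 4200 − 504 + 42 − 2 = 165016.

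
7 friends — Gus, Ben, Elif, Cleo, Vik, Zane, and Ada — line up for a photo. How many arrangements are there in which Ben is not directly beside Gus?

Of the 7! = 5040 arrangements, those with Ben and Gus adjacent number 2 × 6! = 1440 (treat the pair as a block with 2 internal orders).
So 5040 − 1440 = 3600 arrangements keep them apart.

3600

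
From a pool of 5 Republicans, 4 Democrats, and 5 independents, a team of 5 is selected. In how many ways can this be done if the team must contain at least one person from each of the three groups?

1500

With no constraint there are C(14,5) = 2002 possible selections.
Selections missing a whole group: no Republicans → C(9,5) = 126; no Democrats → C(10,5) = 252; no independents → C(9,5) = 126.
Add back selections omitting two groups (i.e. drawn from a single group): C(5,5) + C(4,5) + C(5,5) = 2.
By inclusion–exclusion: 2002 − 504 + 2 = 1500.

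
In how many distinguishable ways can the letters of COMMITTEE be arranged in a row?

45360

Letter multiplicities in COMMITTEE: C×1, E×2, I×1, M×2, O×1, T×2.
Dividing 9! = 362880 by 2!·2!·2! = 8 for the repeated letters gives 45360.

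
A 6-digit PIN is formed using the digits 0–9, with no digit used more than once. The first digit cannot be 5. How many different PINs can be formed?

136080

The first digit has 10−1 = 9 choices (anything except 5).
The remaining 5 digits are filled from the other 9 symbols without repetition: 9 × 8 × 7 × 6 × 5 = 15120.
Total: 9 × 15120 = 136080.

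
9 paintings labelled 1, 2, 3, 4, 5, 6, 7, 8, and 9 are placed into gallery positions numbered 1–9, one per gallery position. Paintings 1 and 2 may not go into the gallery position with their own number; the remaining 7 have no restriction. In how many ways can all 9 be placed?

Let Aᵢ (for i ∈ {1, 2}) be the placements that put painting i in its forbidden gallery position. Any j of these fix j positions, leaving (9−j)! ways to fill the rest, and there are C(2,j) ways to pick which j.
By inclusion–exclusion, the number of valid placements is Σ_{j=0}^{2} (−1)^j C(2,j)·(9−j)!.
Computing: 362880 − 80640 + 5040 = 287280.

287280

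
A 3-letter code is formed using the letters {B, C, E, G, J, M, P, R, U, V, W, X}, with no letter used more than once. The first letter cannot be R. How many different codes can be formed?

The first letter has 12−1 = 11 choices (anything except R).
The remaining 2 letters are filled from the other 11 symbols without repetition: 11 × 10 = 110.
Total: 11 × 110 = 1210.

1210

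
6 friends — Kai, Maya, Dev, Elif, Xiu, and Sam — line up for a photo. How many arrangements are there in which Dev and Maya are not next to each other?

There are 6! = 720 arrangements in all. If Dev and Maya are adjacent, merging them into one block gives 2·(5)! = 240 arrangements.
Complementary counting: 720 − 240 = 480.

480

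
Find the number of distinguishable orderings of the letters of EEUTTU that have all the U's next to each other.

Treat the 2 copies of U as a single block. The multiset to arrange is then {UU, E, E, T, T}, 5 items in all.
That gives (5)!/(2!·2!) = 30 arrangements.

30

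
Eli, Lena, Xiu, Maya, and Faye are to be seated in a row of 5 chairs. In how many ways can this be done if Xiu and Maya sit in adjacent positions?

Treat {Xiu, Maya} as a single unit. There are 4 units to order, and the pair itself can be ordered 2 ways.
That gives 2 × 4! = 2 × 24 = 48.

48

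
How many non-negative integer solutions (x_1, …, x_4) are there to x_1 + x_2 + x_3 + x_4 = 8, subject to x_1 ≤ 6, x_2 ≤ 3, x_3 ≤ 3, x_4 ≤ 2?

44

By stars and bars, unrestricted non-negative solutions to x_1+…+x_4 = 8 number C(8+3,3) = 165.
Subtract solutions that violate a single cap (substitute x_i' = x_i − (cap_i+1)): x_1 ≥ 7 gives C(4,3) = 4; x_2 ≥ 4 gives C(7,3) = 35; x_3 ≥ 4 gives C(7,3) = 35; x_4 ≥ 3 gives C(8,3) = 56. Together 130.
Add back pairs where two caps are both exceeded: 0 + 0 + 0 + 1 + 4 + 4 = 9.
By inclusion–exclusion the count is 165 − 130 + 9 = 44.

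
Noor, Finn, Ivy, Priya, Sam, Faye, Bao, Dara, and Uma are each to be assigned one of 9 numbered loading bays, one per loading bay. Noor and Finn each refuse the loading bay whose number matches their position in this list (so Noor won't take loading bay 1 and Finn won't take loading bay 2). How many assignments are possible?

287280

Let Aᵢ (for i ∈ {1, 2}) be the placements that put person i in their forbidden loading bay. Any j of these fix j positions, leaving (9−j)! ways to fill the rest, and there are C(2,j) ways to pick which j.
By inclusion–exclusion, the number of valid placements is Σ_{j=0}^{2} (−1)^j C(2,j)·(9−j)!.
Computing: 362880 − 80640 + 5040 = 287280.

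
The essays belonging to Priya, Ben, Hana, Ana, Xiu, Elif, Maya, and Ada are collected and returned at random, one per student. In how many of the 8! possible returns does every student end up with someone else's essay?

14833

Let Aᵢ be the assignments in which student i gets their own essay. We want the size of the complement of A₁∪…∪A_8.
By inclusion–exclusion this is Σ_{j=0}^{8} (−1)^j C(8,j)·(8−j)!.
Computing: 40320 − 40320 + 20160 − 6720 + 1680 − 336 + 56 − 8 + 1 = 14833.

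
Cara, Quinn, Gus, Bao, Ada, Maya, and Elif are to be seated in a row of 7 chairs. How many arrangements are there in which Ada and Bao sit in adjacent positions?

Glue Ada and Bao into one block (2 internal orders), leaving 6 units to arrange in a row.
That gives 2 × 6! = 2 × 720 = 1440.

1440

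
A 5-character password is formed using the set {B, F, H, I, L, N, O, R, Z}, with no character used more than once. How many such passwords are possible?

With no repetition, fill the 5 characters in order: 9 choices, then 8, down to 5.
9 × 8 × 7 × 6 × 5 = 15120.

15120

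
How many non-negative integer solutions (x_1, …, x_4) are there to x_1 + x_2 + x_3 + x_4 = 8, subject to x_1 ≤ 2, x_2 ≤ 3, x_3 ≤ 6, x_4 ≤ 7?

73

Ignoring the caps, the number of non-negative solutions to x_1+…+x_4 = 8 is C(11,3) = 165.
Subtract solutions that violate a single cap (substitute x_i' = x_i − (cap_i+1)): x_1 ≥ 3 gives C(8,3) = 56; x_2 ≥ 4 gives C(7,3) = 35; x_3 ≥ 7 gives C(4,3) = 4; x_4 ≥ 8 gives C(3,3) = 1. Together 96.
Add back pairs where two caps are both exceeded: 4 + 0 + 0 + 0 + 0 + 0 = 4.
By inclusion–exclusion the count is 165 − 96 + 4 = 73.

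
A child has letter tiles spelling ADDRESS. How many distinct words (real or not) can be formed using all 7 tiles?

The 7 letters of ADDRESS have repeats: D appearing twice and S appearing twice.
The number of distinct arrangements is 7!/(2!·2!) = 5040/4 = 1260.

1260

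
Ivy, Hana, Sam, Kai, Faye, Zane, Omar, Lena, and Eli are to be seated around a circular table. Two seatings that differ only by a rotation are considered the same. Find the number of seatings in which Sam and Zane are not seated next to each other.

All circular seatings of 9 people number (8)! = 40320.
Those with Sam next to Zane: fuse the pair into one unit and seat 8 units around a circle — 2·(7)! = 10080.
Subtracting, 40320 − 10080 = 30240.

30240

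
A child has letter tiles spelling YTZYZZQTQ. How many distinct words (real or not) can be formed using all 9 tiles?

7560

The 9 letters of YTZYZZQTQ have repeats: Q appearing twice, T appearing twice, Y appearing twice, and Z appearing 3 times.
The number of distinct arrangements is 9!/(3!·2!·2!·2!) = 362880/48 = 7560.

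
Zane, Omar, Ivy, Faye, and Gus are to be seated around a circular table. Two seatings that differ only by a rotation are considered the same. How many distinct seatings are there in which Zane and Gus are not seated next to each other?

12

Without the restriction there are (4)! = 24 seatings.
Those with Zane next to Gus: fuse the pair into one unit and seat 4 units around a circle — 2·(3)! = 12.
Subtracting, 24 − 12 = 12.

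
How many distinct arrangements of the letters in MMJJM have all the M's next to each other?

3

Treat the 3 copies of M as a single block. The multiset to arrange is then {MMM, J, J}, 3 items in all.
That gives (3)!/(2!) = 3 arrangements.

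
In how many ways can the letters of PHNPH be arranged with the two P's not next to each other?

18

There are 5!/(2!·2!) = 30 arrangements of PHNPH in total.
If the two P's are adjacent, glue them into one block, leaving 4 items to arrange: (4)!/(2!) = 12 ways.
Hence 30 − 12 = 18.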